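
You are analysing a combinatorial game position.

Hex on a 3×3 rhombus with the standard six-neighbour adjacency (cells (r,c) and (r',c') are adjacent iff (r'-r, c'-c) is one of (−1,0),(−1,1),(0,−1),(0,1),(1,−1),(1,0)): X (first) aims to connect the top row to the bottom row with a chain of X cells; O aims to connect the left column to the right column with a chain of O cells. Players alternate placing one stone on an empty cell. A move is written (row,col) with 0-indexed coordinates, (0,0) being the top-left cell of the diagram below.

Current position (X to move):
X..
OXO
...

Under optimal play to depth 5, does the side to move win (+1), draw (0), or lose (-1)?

value(X../OXO/..., X) = +1

p1 X@[X../OXO/...]: (0,1)[XX./OXO/...]+1* (0,2)[X.X/OXO/...]+1 (2,0)[X../OXO/X..]+1 (2,1)[X../OXO/.X.]+1 (2,2)[X../OXO/..X]+1
p2 O@[XX./OXO/...]: (0,2)[XXO/OXO/...]-1* (2,0)[XX./OXO/O..]-1 (2,1)[XX./OXO/.O.]-1 (2,2)[XX./OXO/..O]-1
p3 X@[XXO/OXO/...]: (2,0)[XXO/OXO/X..]+1* (2,1)[XXO/OXO/.X.]+1 (2,2)[XXO/OXO/..X]+1
p4 O@[XXO/OXO/X..] terminal -1; root [X../OXO/...] d5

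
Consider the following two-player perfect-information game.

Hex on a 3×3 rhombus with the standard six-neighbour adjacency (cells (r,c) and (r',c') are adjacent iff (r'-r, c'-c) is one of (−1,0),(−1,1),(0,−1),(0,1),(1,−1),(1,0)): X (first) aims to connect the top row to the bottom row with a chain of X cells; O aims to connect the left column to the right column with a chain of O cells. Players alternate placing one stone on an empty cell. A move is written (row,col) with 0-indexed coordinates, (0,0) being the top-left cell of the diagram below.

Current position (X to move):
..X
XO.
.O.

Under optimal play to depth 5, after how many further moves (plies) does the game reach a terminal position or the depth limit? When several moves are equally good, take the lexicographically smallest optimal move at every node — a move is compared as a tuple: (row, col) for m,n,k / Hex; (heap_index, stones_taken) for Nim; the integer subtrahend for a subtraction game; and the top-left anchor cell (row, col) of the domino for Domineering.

PV length from [..X/XO./.O.]: 5 plies

[..X/XO./.O.] X move#1: (0,0):-1/X.X/XO./.O., (0,1):-1/.XX/XO./.O., (1,2):+1/..X/XOX/.O.*, (2,0):+1/..X/XO./XO., (2,2):+1/..X/XO./.OX
[..X/XOX/.O.] O move#2: (0,0):-1/O.X/XOX/.O.*, (0,1):-1/.OX/XOX/.O., (2,0):-1/..X/XOX/OO., (2,2):-1/..X/XOX/.OO
[O.X/XOX/.O.] X move#3: (0,1):+1/OXX/XOX/.O.*, (2,0):+1/O.X/XOX/XO., (2,2):+1/O.X/XOX/.OX
[OXX/XOX/.O.] O move#4: (2,0):-1/OXX/XOX/OO.*, (2,2):-1/OXX/XOX/.OO
[OXX/XOX/OO.] X move#5: (2,2):+1/OXX/XOX/OOX*
[OXX/XOX/OOX] end (terminal -1, O#6); searched ..X/XO./.O. to 5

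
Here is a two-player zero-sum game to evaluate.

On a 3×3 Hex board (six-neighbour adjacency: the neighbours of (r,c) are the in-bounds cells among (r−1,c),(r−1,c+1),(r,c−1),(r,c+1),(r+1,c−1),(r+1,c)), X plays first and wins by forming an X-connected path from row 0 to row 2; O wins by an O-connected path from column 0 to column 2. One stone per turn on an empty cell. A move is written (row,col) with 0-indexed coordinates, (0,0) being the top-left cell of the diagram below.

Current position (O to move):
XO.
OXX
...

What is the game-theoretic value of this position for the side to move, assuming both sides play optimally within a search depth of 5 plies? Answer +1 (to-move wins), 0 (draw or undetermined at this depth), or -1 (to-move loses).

[XO./OXX/...] O move#1: (0,2):+1/XOO/OXX/...*, (2,0):-1/XO./OXX/O.., (2,1):-1/XO./OXX/.O., (2,2):-1/XO./OXX/..O
[XOO/OXX/...] end (terminal -1, X#2); searched XO./OXX/... to 5

value(XO./OXX/..., O) = +1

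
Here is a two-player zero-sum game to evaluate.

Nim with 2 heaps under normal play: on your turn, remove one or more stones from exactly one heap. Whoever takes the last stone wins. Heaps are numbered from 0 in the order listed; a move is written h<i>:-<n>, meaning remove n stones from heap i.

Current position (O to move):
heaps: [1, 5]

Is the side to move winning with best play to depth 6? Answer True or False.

O winning at [(1,5)]: True

p1 O@[(1,5)]: h0:-1[(0,5)]-1 h1:-1[(1,4)]-1 h1:-2[(1,3)]-1 h1:-3[(1,2)]-1 h1:-4[(1,1)]+1* h1:-5[(1,0)]-1
p2 X@[(1,1)]: h0:-1[(0,1)]-1* h1:-1[(1,0)]-1
p3 O@[(0,1)]: h1:-1[(0,0)]+1*
p4 X@[(0,0)] terminal -1; root [(1,5)] d6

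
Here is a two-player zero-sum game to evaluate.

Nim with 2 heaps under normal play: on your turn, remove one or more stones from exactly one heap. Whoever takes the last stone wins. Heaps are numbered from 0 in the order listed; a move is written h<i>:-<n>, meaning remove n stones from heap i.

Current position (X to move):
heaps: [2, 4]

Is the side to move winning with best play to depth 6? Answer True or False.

X winning at [(2,4)]: True

[(2,4)] X move#1: h0:-1:-1/(1,4), h0:-2:-1/(0,4), h1:-1:-1/(2,3), h1:-2:+1/(2,2)*, h1:-3:-1/(2,1), h1:-4:-1/(2,0)
[(2,2)] O move#2: h0:-1:-1/(1,2)*, h0:-2:-1/(0,2), h1:-1:-1/(2,1), h1:-2:-1/(2,0)
[(1,2)] X move#3: h0:-1:-1/(0,2), h1:-1:+1/(1,1)*, h1:-2:-1/(1,0)
[(1,1)] O move#4: h0:-1:-1/(0,1)*, h1:-1:-1/(1,0)
[(0,1)] X move#5: h1:-1:+1/(0,0)*
[(0,0)] end (terminal -1, O#6); searched (2,4) to 6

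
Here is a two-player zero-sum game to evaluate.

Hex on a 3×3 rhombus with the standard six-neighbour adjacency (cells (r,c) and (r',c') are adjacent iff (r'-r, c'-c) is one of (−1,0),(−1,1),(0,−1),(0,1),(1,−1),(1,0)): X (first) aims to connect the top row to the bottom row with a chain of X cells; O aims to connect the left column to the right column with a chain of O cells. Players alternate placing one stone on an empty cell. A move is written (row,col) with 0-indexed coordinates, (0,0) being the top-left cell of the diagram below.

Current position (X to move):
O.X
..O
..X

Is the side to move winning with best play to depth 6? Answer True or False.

ply 1, X at O.X/..O/..X | (0,1)=-1→OXX/..O/..X; (1,0)=-1→O.X/X.O/..X; (1,1)=+1→O.X/.XO/..X*; (2,0)=-1→O.X/..O/X.X; (2,1)=-1→O.X/..O/.XX
ply 2, O at O.X/.XO/..X | (0,1)=-1→OOX/.XO/..X*; (1,0)=-1→O.X/OXO/..X; (2,0)=-1→O.X/.XO/O.X; (2,1)=-1→O.X/.XO/.OX
ply 3, X at OOX/.XO/..X | (1,0)=+1→OOX/XXO/..X*; (2,0)=+1→OOX/.XO/X.X; (2,1)=+1→OOX/.XO/.XX
ply 4, O at OOX/XXO/..X | (2,0)=-1→OOX/XXO/O.X*; (2,1)=-1→OOX/XXO/.OX
ply 5, X at OOX/XXO/O.X | (2,1)=+1→OOX/XXO/OXX*
ply 6: OOX/XXO/OXX is terminal -1 (O); from O.X/..O/..X depth 6

X winning at [O.X/..O/..X]: True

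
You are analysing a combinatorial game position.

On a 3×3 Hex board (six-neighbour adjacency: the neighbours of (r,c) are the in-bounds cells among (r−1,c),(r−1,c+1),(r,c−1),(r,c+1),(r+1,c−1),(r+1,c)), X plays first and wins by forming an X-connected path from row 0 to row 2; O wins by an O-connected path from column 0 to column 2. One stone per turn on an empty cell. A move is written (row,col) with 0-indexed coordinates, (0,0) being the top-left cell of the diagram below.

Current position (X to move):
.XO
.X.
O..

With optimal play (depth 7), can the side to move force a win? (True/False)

X winning at [.XO/.X./O..]: True

[.XO/.X./O..] X move#1: (0,0):-1/XXO/.X./O.., (1,0):-1/.XO/XX./O.., (1,2):+1/.XO/.XX/O..*, (2,1):+1/.XO/.X./OX., (2,2):+1/.XO/.X./O.X
[.XO/.XX/O..] O move#2: (0,0):-1/OXO/.XX/O..*, (1,0):-1/.XO/OXX/O.., (2,1):-1/.XO/.XX/OO., (2,2):-1/.XO/.XX/O.O
[OXO/.XX/O..] X move#3: (1,0):+1/OXO/XXX/O..*, (2,1):+1/OXO/.XX/OX., (2,2):+1/OXO/.XX/O.X
[OXO/XXX/O..] O move#4: (2,1):-1/OXO/XXX/OO.*, (2,2):-1/OXO/XXX/O.O
[OXO/XXX/OO.] X move#5: (2,2):+1/OXO/XXX/OOX*
[OXO/XXX/OOX] end (terminal -1, O#6); searched .XO/.X./O.. to 7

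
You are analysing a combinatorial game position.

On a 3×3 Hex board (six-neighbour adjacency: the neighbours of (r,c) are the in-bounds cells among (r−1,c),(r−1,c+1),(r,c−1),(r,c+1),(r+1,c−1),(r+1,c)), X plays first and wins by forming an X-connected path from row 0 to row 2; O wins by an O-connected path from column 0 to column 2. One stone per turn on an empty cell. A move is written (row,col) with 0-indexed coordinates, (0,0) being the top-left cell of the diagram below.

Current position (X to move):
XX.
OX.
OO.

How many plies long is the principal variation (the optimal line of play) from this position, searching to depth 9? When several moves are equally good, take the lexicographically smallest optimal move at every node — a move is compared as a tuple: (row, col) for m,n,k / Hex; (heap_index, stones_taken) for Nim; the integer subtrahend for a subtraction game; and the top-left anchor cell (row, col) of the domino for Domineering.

ply 1, X at XX./OX./OO. | (0,2)=-1→XXX/OX./OO.*; (1,2)=-1→XX./OXX/OO.; (2,2)=-1→XX./OX./OOX
ply 2, O at XXX/OX./OO. | (1,2)=+1→XXX/OXO/OO.*; (2,2)=+1→XXX/OX./OOO
ply 3: XXX/OXO/OO. is terminal -1 (X); from XX./OX./OO. depth 9

PV length from [XX./OX./OO.]: 2 plies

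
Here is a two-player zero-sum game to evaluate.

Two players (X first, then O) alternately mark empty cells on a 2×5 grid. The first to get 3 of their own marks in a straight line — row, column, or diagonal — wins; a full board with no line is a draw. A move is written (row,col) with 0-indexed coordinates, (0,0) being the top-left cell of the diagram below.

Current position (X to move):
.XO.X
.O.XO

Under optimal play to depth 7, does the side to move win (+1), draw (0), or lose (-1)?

[.XO.X/.O.XO] X move#1: (0,0):+0/XXO.X/.O.XO*, (0,3):+0/.XOXX/.O.XO, (1,0):+0/.XO.X/XO.XO, (1,2):+0/.XO.X/.OXXO
[XXO.X/.O.XO] O move#2: (0,3):+0/XXOOX/.O.XO*, (1,0):+0/XXO.X/OO.XO, (1,2):+0/XXO.X/.OOXO
[XXOOX/.O.XO] X move#3: (1,0):+0/XXOOX/XO.XO*, (1,2):+0/XXOOX/.OXXO
[XXOOX/XO.XO] O move#4: (1,2):+0/XXOOX/XOOXO*
[XXOOX/XOOXO] end (terminal +0, X#5); searched .XO.X/.O.XO to 7

value(.XO.X/.O.XO, X) = 0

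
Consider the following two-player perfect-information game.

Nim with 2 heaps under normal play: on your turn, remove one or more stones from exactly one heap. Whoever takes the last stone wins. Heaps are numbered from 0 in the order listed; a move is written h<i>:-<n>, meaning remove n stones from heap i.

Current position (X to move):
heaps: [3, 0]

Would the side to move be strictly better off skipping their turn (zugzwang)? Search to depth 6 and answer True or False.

zugzwang((3,0), X) = False

p1 X@[(3,0)]: h0:-1[(2,0)]-1 h0:-2[(1,0)]-1 h0:-3[(0,0)]+1*
p2 O@[(0,0)] terminal -1; root [(3,0)] d6
suppose X passes — search the same position with O to move:
pass> p1 O@[(3,0)]: h0:-1[(2,0)]-1 h0:-2[(1,0)]-1 h0:-3[(0,0)]+1*
pass> p2 X@[(0,0)] terminal -1; root [(3,0)] d6
for X: play +1, pass -1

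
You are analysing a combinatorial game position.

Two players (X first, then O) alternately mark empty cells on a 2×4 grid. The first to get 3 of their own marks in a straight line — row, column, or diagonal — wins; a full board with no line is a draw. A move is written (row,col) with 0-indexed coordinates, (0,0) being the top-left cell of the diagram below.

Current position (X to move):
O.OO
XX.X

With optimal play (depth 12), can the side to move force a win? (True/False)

X winning at [O.OO/XX.X]: True

ply 1, X at O.OO/XX.X | (0,1)=+0→OXOO/XX.X; (1,2)=+1→O.OO/XXXX*
ply 2: O.OO/XXXX is terminal -1 (O); from O.OO/XX.X depth 12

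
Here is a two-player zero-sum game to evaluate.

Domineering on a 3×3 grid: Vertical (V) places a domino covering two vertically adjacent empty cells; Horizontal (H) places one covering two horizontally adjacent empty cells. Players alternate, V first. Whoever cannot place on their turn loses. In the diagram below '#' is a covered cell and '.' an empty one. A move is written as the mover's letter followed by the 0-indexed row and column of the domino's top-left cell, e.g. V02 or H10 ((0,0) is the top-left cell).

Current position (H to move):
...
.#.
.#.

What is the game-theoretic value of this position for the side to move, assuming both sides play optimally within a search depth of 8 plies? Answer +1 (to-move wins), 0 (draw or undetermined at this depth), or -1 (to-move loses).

value(.../.#./.#., H) = -1

ply 1, H at .../.#./.#. | H00=-1→##./.#./.#.*; H01=-1→.##/.#./.#.
ply 2, V at ##./.#./.#. | V02=+1→###/.##/.#.*; V10=+1→##./##./##.; V12=+1→##./.##/.##
ply 3: ###/.##/.#. is terminal -1 (H); from .../.#./.#. depth 8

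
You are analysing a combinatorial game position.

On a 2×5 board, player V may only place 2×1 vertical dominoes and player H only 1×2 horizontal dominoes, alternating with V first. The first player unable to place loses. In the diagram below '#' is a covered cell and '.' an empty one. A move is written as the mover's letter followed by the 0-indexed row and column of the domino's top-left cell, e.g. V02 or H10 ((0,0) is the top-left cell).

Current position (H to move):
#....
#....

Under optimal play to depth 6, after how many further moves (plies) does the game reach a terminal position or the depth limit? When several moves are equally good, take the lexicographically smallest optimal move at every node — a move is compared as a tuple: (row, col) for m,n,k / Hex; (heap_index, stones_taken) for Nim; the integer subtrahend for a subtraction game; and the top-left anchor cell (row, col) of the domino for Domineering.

[#..../#....] H move#1: H01:-1/###../#...., H02:+1/#.##./#....*, H03:-1/#..##/#...., H11:-1/#..../###.., H12:+1/#..../#.##., H13:-1/#..../#..##
[#.##./#....] V move#2: V01:-1/####./##...*, V04:-1/#.###/#...#
[####./##...] H move#3: H12:-1/####./####., H13:+1/####./##.##*
[####./##.##] end (terminal -1, V#4); searched #..../#.... to 6

PV length from [#..../#....]: 3 plies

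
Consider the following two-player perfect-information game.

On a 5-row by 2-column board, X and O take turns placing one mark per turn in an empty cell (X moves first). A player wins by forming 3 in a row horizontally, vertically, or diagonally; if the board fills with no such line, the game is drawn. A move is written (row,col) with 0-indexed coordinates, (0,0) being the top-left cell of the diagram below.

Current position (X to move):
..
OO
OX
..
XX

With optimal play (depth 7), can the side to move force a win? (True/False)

X winning at [../OO/OX/../XX]: True

ply 1, X at ../OO/OX/../XX | (0,0)=-1→X./OO/OX/../XX; (0,1)=-1→.X/OO/OX/../XX; (3,0)=-1→../OO/OX/X./XX; (3,1)=+1→../OO/OX/.X/XX*
ply 2: ../OO/OX/.X/XX is terminal -1 (O); from ../OO/OX/../XX depth 7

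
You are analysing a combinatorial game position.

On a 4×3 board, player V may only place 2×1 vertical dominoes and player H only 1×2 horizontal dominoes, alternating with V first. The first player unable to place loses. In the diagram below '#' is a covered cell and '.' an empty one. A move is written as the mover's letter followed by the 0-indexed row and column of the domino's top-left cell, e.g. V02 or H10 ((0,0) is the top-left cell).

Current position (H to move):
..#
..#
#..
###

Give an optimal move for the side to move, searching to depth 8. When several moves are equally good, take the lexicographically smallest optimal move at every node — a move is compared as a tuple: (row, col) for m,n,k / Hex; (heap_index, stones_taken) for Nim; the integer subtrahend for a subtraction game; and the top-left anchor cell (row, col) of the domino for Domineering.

H's best at [..#/..#/#../###]: H10

p1 H@[..#/..#/#../###]: H00[###/..#/#../###]-1 H10[..#/###/#../###]+1* H21[..#/..#/###/###]-1
p2 V@[..#/###/#../###] terminal -1; root [..#/..#/#../###] d8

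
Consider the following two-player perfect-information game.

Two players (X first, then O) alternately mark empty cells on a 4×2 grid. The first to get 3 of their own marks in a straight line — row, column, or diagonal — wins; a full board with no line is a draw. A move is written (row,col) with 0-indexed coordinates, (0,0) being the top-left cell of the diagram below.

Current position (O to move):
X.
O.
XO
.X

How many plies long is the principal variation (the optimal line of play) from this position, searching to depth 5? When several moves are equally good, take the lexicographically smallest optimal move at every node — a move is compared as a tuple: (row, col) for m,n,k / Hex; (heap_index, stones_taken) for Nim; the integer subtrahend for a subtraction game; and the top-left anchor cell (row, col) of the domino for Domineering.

p1 O@[X./O./XO/.X]: (0,1)[XO/O./XO/.X]+0* (1,1)[X./OO/XO/.X]+0 (3,0)[X./O./XO/OX]+0
p2 X@[XO/O./XO/.X]: (1,1)[XO/OX/XO/.X]+0* (3,0)[XO/O./XO/XX]-1
p3 O@[XO/OX/XO/.X]: (3,0)[XO/OX/XO/OX]+0*
p4 X@[XO/OX/XO/OX] terminal +0; root [X./O./XO/.X] d5

PV length from [X./O./XO/.X]: 3 plies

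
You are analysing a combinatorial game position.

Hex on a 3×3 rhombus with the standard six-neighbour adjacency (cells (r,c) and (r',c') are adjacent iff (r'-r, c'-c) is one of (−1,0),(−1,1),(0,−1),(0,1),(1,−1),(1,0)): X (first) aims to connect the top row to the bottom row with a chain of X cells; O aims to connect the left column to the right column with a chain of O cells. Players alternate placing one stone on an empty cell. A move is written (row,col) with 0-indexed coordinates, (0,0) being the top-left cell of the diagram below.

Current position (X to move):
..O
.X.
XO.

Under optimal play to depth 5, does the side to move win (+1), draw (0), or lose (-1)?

p1 X@[..O/.X./XO.]: (0,0)[X.O/.X./XO.]+1* (0,1)[.XO/.X./XO.]+1 (1,0)[..O/XX./XO.]+1 (1,2)[..O/.XX/XO.]-1 (2,2)[..O/.X./XOX]-1
p2 O@[X.O/.X./XO.]: (0,1)[XOO/.X./XO.]-1* (1,0)[X.O/OX./XO.]-1 (1,2)[X.O/.XO/XO.]-1 (2,2)[X.O/.X./XOO]-1
p3 X@[XOO/.X./XO.]: (1,0)[XOO/XX./XO.]+1* (1,2)[XOO/.XX/XO.]-1 (2,2)[XOO/.X./XOX]-1
p4 O@[XOO/XX./XO.] terminal -1; root [..O/.X./XO.] d5

value(..O/.X./XO., X) = +1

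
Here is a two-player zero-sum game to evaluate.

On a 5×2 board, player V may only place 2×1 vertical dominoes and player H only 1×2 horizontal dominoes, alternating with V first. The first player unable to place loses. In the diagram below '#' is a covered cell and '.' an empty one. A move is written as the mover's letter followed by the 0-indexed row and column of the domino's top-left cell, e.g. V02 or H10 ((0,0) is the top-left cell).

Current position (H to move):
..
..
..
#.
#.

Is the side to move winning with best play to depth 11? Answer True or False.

ply 1, H at ../../../#./#. | H00=-1→##/../../#./#.; H10=+1→../##/../#./#.*; H20=-1→../../##/#./#.
ply 2, V at ../##/../#./#. | V21=-1→../##/.#/##/#.*; V31=-1→../##/../##/##
ply 3, H at ../##/.#/##/#. | H00=+1→##/##/.#/##/#.*
ply 4: ##/##/.#/##/#. is terminal -1 (V); from ../../../#./#. depth 11

H winning at [../../../#./#.]: True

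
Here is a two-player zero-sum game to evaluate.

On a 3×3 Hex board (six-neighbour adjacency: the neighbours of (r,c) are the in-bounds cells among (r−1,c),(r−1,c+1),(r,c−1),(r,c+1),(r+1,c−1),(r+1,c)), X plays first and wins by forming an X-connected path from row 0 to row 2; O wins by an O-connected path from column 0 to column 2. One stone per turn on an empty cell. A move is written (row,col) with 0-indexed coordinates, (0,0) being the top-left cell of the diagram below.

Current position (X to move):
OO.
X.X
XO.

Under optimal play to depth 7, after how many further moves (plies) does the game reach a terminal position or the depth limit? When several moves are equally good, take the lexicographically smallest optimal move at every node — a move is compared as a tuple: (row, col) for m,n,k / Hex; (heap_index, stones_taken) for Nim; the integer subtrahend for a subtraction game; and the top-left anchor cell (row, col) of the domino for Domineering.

ply 1, X at OO./X.X/XO. | (0,2)=+1→OOX/X.X/XO.*; (1,1)=-1→OO./XXX/XO.; (2,2)=-1→OO./X.X/XOX
ply 2, O at OOX/X.X/XO. | (1,1)=-1→OOX/XOX/XO.*; (2,2)=-1→OOX/X.X/XOO
ply 3, X at OOX/XOX/XO. | (2,2)=+1→OOX/XOX/XOX*
ply 4: OOX/XOX/XOX is terminal -1 (O); from OO./X.X/XO. depth 7

PV length from [OO./X.X/XO.]: 3 plies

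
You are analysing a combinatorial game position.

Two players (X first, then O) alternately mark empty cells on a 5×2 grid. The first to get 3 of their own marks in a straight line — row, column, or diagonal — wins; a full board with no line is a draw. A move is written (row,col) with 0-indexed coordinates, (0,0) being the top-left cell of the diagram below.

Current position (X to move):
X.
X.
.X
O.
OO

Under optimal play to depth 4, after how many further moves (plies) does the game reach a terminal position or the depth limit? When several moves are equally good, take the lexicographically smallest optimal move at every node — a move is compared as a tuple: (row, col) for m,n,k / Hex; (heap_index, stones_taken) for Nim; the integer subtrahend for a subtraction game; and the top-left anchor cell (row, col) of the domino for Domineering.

[X./X./.X/O./OO] X move#1: (0,1):-1/XX/X./.X/O./OO, (1,1):-1/X./XX/.X/O./OO, (2,0):+1/X./X./XX/O./OO*, (3,1):-1/X./X./.X/OX/OO
[X./X./XX/O./OO] end (terminal -1, O#2); searched X./X./.X/O./OO to 4

PV length from [X./X./.X/O./OO]: 1 ply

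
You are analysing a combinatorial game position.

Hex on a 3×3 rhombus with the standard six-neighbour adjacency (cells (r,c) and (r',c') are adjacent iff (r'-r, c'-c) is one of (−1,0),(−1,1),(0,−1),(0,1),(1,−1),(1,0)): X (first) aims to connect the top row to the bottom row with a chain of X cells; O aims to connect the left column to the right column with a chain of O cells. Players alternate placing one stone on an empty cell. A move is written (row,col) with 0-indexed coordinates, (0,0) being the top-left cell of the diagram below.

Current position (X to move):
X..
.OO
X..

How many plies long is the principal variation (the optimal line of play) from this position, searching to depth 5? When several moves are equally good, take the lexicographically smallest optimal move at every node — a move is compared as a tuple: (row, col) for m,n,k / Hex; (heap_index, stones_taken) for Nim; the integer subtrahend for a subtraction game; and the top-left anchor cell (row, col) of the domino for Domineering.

PV length from [X../.OO/X..]: 1 ply

ply 1, X at X../.OO/X.. | (0,1)=-1→XX./.OO/X..; (0,2)=-1→X.X/.OO/X..; (1,0)=+1→X../XOO/X..*; (2,1)=-1→X../.OO/XX.; (2,2)=-1→X../.OO/X.X
ply 2: X../XOO/X.. is terminal -1 (O); from X../.OO/X.. depth 5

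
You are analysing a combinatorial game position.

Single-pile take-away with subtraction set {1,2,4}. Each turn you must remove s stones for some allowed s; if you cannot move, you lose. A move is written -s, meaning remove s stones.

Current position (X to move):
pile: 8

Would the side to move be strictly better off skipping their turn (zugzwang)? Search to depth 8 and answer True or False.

ply 1, X at 8 | -1=-1→7; -2=+1→6*; -4=-1→4
ply 2, O at 6 | -1=-1→5*; -2=-1→4; -4=-1→2
ply 3, X at 5 | -1=-1→4; -2=+1→3*; -4=-1→1
ply 4, O at 3 | -1=-1→2*; -2=-1→1
ply 5, X at 2 | -1=-1→1; -2=+1→0*
ply 6: 0 is terminal -1 (O); from 8 depth 8
if X skipped the turn, O would face:
~ ply 1, O at 8 | -1=-1→7; -2=+1→6*; -4=-1→4
~ ply 2, X at 6 | -1=-1→5*; -2=-1→4; -4=-1→2
~ ply 3, O at 5 | -1=-1→4; -2=+1→3*; -4=-1→1
~ ply 4, X at 3 | -1=-1→2*; -2=-1→1
~ ply 5, O at 2 | -1=-1→1; -2=+1→0*
~ ply 6: 0 is terminal -1 (X); from 8 depth 8
compare (X): move=+1 vs pass=-1

zugzwang(8, X) = False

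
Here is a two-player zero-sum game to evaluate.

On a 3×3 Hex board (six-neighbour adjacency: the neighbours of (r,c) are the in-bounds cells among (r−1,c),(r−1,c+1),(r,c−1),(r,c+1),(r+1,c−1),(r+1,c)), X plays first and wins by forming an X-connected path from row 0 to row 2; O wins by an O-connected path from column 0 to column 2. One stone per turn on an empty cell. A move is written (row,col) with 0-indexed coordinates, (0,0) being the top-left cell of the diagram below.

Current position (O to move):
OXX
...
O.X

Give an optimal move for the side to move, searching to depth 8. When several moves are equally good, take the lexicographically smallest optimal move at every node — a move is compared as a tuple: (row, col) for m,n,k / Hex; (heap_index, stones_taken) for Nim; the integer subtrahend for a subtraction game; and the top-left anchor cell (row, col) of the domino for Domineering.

ply 1, O at OXX/.../O.X | (1,0)=-1→OXX/O../O.X; (1,1)=-1→OXX/.O./O.X; (1,2)=+1→OXX/..O/O.X*; (2,1)=-1→OXX/.../OOX
ply 2, X at OXX/..O/O.X | (1,0)=-1→OXX/X.O/O.X*; (1,1)=-1→OXX/.XO/O.X; (2,1)=-1→OXX/..O/OXX
ply 3, O at OXX/X.O/O.X | (1,1)=+1→OXX/XOO/O.X*; (2,1)=+1→OXX/X.O/OOX
ply 4: OXX/XOO/O.X is terminal -1 (X); from OXX/.../O.X depth 8

O's best at [OXX/.../O.X]: (1,2)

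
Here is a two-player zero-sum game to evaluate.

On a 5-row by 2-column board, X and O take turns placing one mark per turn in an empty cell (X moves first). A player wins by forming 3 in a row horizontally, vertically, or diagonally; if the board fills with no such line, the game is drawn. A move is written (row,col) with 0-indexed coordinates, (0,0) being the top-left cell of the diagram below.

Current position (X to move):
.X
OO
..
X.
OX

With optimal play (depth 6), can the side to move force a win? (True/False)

ply 1, X at .X/OO/../X./OX | (0,0)=+0→XX/OO/../X./OX*; (2,0)=+0→.X/OO/X./X./OX; (2,1)=+0→.X/OO/.X/X./OX; (3,1)=+0→.X/OO/../XX/OX
ply 2, O at XX/OO/../X./OX | (2,0)=+0→XX/OO/O./X./OX*; (2,1)=+0→XX/OO/.O/X./OX; (3,1)=+0→XX/OO/../XO/OX
ply 3, X at XX/OO/O./X./OX | (2,1)=+0→XX/OO/OX/X./OX*; (3,1)=+0→XX/OO/O./XX/OX
ply 4, O at XX/OO/OX/X./OX | (3,1)=+0→XX/OO/OX/XO/OX*
ply 5: XX/OO/OX/XO/OX is terminal +0 (X); from .X/OO/../X./OX depth 6

X winning at [.X/OO/../X./OX]: False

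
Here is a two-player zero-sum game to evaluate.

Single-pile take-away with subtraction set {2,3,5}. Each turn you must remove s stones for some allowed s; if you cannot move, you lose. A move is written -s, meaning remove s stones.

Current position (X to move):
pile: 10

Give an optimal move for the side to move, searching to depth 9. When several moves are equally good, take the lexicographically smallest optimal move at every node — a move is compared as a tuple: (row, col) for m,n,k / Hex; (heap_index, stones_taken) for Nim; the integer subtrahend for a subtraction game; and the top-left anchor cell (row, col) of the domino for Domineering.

X's best at [10]: -2

ply 1, X at 10 | -2=+1→8*; -3=+1→7; -5=-1→5
ply 2, O at 8 | -2=-1→6*; -3=-1→5; -5=-1→3
ply 3, X at 6 | -2=-1→4; -3=-1→3; -5=+1→1*
ply 4: 1 is terminal -1 (O); from 10 depth 9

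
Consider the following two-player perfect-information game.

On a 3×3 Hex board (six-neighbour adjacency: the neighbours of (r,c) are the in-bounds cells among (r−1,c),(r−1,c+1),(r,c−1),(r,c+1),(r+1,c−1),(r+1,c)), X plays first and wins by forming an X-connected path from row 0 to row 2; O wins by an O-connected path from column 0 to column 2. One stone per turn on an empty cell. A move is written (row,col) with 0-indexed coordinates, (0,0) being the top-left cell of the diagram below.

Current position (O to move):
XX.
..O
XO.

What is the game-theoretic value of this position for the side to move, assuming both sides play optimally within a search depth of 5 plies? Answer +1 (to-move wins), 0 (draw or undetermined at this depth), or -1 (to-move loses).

value(XX./..O/XO., O) = -1

ply 1, O at XX./..O/XO. | (0,2)=-1→XXO/..O/XO.*; (1,0)=-1→XX./O.O/XO.; (1,1)=-1→XX./.OO/XO.; (2,2)=-1→XX./..O/XOO
ply 2, X at XXO/..O/XO. | (1,0)=+1→XXO/X.O/XO.*; (1,1)=+1→XXO/.XO/XO.; (2,2)=+1→XXO/..O/XOX
ply 3: XXO/X.O/XO. is terminal -1 (O); from XX./..O/XO. depth 5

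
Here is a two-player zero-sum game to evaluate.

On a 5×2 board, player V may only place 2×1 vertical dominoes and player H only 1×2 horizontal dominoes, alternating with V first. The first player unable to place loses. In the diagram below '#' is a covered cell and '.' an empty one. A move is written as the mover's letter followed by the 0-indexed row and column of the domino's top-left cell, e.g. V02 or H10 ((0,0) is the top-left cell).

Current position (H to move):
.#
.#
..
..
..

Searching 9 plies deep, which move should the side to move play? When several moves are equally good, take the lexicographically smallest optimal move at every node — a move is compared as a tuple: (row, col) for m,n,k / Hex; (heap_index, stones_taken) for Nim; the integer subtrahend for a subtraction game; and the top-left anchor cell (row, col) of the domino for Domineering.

[.#/.#/../../..] H move#1: H20:-1/.#/.#/##/../.., H30:+1/.#/.#/../##/..*, H40:-1/.#/.#/../../##
[.#/.#/../##/..] V move#2: V00:-1/##/##/../##/..*, V10:-1/.#/##/#./##/..
[##/##/../##/..] H move#3: H20:+1/##/##/##/##/..*, H40:+1/##/##/../##/##
[##/##/##/##/..] end (terminal -1, V#4); searched .#/.#/../../.. to 9

H's best at [.#/.#/../../..]: H30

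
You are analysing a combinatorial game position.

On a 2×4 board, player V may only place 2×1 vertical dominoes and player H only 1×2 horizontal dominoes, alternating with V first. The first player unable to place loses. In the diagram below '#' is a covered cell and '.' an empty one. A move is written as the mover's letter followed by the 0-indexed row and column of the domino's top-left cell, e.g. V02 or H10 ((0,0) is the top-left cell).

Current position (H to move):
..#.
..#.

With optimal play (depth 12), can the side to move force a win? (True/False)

ply 1, H at ..#./..#. | H00=+1→###./..#.*; H10=+1→..#./###.
ply 2, V at ###./..#. | V03=-1→####/..##*
ply 3, H at ####/..## | H10=+1→####/####*
ply 4: ####/#### is terminal -1 (V); from ..#./..#. depth 12

H winning at [..#./..#.]: True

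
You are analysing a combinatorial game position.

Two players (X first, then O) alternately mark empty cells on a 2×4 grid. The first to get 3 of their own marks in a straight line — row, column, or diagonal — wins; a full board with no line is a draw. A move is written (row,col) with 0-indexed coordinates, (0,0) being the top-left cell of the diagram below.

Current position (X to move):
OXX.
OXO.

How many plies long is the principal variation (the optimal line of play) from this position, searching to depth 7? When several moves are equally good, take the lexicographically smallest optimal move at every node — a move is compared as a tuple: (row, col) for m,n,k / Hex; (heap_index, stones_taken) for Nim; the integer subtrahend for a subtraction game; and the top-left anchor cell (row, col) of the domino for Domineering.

p1 X@[OXX./OXO.]: (0,3)[OXXX/OXO.]+1* (1,3)[OXX./OXOX]+0
p2 O@[OXXX/OXO.] terminal -1; root [OXX./OXO.] d7

PV length from [OXX./OXO.]: 1 ply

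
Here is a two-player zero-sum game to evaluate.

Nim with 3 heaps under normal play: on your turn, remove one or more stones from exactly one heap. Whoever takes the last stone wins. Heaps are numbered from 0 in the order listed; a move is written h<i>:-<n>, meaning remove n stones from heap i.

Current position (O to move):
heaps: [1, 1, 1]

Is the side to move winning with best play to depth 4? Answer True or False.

ply 1, O at (1,1,1) | h0:-1=+1→(0,1,1)*; h1:-1=+1→(1,0,1); h2:-1=+1→(1,1,0)
ply 2, X at (0,1,1) | h1:-1=-1→(0,0,1)*; h2:-1=-1→(0,1,0)
ply 3, O at (0,0,1) | h2:-1=+1→(0,0,0)*
ply 4: (0,0,0) is terminal -1 (X); from (1,1,1) depth 4

O winning at [(1,1,1)]: True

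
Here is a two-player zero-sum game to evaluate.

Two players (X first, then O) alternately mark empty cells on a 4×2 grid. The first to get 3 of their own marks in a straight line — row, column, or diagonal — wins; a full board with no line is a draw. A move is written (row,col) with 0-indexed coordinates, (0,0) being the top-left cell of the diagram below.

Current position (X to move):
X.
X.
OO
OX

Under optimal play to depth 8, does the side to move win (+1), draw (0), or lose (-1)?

[X./X./OO/OX] X move#1: (0,1):+0/XX/X./OO/OX*, (1,1):+0/X./XX/OO/OX
[XX/X./OO/OX] O move#2: (1,1):+0/XX/XO/OO/OX*
[XX/XO/OO/OX] end (terminal +0, X#3); searched X./X./OO/OX to 8

value(X./X./OO/OX, X) = 0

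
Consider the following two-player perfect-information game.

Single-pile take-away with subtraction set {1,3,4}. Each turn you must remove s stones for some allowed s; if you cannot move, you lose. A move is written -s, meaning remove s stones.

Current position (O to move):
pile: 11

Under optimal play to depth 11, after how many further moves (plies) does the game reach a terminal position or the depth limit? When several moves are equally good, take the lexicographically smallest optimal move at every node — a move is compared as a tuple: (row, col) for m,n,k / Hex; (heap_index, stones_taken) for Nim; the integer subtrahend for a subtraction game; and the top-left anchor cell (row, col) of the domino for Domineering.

PV length from [11]: 5 plies

[11] O move#1: -1:-1/10, -3:-1/8, -4:+1/7*
[7] X move#2: -1:-1/6*, -3:-1/4, -4:-1/3
[6] O move#3: -1:-1/5, -3:-1/3, -4:+1/2*
[2] X move#4: -1:-1/1*
[1] O move#5: -1:+1/0*
[0] end (terminal -1, X#6); searched 11 to 11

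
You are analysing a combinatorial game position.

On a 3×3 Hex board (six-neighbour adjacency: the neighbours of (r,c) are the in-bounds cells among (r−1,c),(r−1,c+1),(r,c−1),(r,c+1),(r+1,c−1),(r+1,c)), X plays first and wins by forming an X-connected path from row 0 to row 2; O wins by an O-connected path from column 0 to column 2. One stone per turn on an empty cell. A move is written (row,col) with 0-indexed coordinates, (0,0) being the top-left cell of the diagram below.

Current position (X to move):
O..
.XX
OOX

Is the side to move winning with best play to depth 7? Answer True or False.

p1 X@[O../.XX/OOX]: (0,1)[OX./.XX/OOX]+1* (0,2)[O.X/.XX/OOX]+1 (1,0)[O../XXX/OOX]+1
p2 O@[OX./.XX/OOX] terminal -1; root [O../.XX/OOX] d7

X winning at [O../.XX/OOX]: True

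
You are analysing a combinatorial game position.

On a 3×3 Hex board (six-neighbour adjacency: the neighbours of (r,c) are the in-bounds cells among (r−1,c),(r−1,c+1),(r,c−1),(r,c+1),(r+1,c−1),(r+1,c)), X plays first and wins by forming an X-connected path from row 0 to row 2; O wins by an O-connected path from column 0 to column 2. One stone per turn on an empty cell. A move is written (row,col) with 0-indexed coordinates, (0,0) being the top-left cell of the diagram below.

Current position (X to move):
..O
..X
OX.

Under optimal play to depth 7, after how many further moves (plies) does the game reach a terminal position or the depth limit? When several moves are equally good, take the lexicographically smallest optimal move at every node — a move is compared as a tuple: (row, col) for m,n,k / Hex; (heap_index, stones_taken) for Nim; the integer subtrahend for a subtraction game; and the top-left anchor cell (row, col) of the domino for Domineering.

ply 1, X at ..O/..X/OX. | (0,0)=-1→X.O/..X/OX.*; (0,1)=-1→.XO/..X/OX.; (1,0)=-1→..O/X.X/OX.; (1,1)=-1→..O/.XX/OX.; (2,2)=-1→..O/..X/OXX
ply 2, O at X.O/..X/OX. | (0,1)=+1→XOO/..X/OX.*; (1,0)=+1→X.O/O.X/OX.; (1,1)=+1→X.O/.OX/OX.; (2,2)=-1→X.O/..X/OXO
ply 3, X at XOO/..X/OX. | (1,0)=-1→XOO/X.X/OX.*; (1,1)=-1→XOO/.XX/OX.; (2,2)=-1→XOO/..X/OXX
ply 4, O at XOO/X.X/OX. | (1,1)=+1→XOO/XOX/OX.*; (2,2)=-1→XOO/X.X/OXO
ply 5: XOO/XOX/OX. is terminal -1 (X); from ..O/..X/OX. depth 7

PV length from [..O/..X/OX.]: 4 plies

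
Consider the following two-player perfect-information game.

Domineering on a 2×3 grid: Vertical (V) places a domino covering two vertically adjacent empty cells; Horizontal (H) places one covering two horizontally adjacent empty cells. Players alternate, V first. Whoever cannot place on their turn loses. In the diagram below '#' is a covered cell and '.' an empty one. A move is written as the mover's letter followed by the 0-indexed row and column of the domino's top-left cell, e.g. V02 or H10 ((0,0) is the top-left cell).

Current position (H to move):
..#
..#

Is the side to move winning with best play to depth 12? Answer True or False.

[..#/..#] H move#1: H00:+1/###/..#*, H10:+1/..#/###
[###/..#] end (terminal -1, V#2); searched ..#/..# to 12

H winning at [..#/..#]: True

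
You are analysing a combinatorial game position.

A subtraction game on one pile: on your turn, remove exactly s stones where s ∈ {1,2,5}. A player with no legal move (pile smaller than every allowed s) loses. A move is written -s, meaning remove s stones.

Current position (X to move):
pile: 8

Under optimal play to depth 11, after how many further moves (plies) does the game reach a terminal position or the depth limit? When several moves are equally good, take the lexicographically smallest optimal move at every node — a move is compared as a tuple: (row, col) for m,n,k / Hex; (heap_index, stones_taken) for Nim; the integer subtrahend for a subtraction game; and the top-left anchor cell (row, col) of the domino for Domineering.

[8] X move#1: -1:-1/7, -2:+1/6*, -5:+1/3
[6] O move#2: -1:-1/5*, -2:-1/4, -5:-1/1
[5] X move#3: -1:-1/4, -2:+1/3*, -5:+1/0
[3] O move#4: -1:-1/2*, -2:-1/1
[2] X move#5: -1:-1/1, -2:+1/0*
[0] end (terminal -1, O#6); searched 8 to 11

PV length from [8]: 5 plies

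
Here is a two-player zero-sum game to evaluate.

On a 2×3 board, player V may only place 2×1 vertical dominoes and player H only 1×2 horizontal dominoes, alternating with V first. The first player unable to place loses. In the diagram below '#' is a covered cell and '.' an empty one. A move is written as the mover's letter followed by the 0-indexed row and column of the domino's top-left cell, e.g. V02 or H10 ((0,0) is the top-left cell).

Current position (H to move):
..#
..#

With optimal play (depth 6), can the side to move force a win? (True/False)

[..#/..#] H move#1: H00:+1/###/..#*, H10:+1/..#/###
[###/..#] end (terminal -1, V#2); searched ..#/..# to 6

H winning at [..#/..#]: True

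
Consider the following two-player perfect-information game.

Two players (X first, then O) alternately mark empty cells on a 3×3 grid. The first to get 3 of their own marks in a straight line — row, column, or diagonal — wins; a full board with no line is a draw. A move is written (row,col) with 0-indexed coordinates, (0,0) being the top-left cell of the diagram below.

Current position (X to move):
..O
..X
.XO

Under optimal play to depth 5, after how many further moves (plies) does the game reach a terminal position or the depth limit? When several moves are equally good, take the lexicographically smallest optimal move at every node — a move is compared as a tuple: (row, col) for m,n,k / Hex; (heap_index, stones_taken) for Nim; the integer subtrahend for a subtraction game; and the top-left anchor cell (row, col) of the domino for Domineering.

PV length from [..O/..X/.XO]: 3 plies

ply 1, X at ..O/..X/.XO | (0,0)=+0→X.O/..X/.XO; (0,1)=-1→.XO/..X/.XO; (1,0)=-1→..O/X.X/.XO; (1,1)=+1→..O/.XX/.XO*; (2,0)=-1→..O/..X/XXO
ply 2, O at ..O/.XX/.XO | (0,0)=-1→O.O/.XX/.XO*; (0,1)=-1→.OO/.XX/.XO; (1,0)=-1→..O/OXX/.XO; (2,0)=-1→..O/.XX/OXO
ply 3, X at O.O/.XX/.XO | (0,1)=+1→OXO/.XX/.XO*; (1,0)=+1→O.O/XXX/.XO; (2,0)=-1→O.O/.XX/XXO
ply 4: OXO/.XX/.XO is terminal -1 (O); from ..O/..X/.XO depth 5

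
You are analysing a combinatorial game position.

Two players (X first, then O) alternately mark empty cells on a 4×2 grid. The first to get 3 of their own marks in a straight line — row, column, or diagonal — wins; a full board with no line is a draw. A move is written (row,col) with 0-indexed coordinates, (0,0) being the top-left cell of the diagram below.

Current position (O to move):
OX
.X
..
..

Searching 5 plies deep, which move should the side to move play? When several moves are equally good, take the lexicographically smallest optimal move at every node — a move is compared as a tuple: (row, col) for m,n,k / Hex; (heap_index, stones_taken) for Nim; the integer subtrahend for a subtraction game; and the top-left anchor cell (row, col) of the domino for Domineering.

[OX/.X/../..] O move#1: (1,0):-1/OX/OX/../.., (2,0):-1/OX/.X/O./.., (2,1):+0/OX/.X/.O/..*, (3,0):-1/OX/.X/../O., (3,1):-1/OX/.X/../.O
[OX/.X/.O/..] X move#2: (1,0):+0/OX/XX/.O/..*, (2,0):+0/OX/.X/XO/.., (3,0):+0/OX/.X/.O/X., (3,1):+0/OX/.X/.O/.X
[OX/XX/.O/..] O move#3: (2,0):+0/OX/XX/OO/..*, (3,0):+0/OX/XX/.O/O., (3,1):+0/OX/XX/.O/.O
[OX/XX/OO/..] X move#4: (3,0):+0/OX/XX/OO/X.*, (3,1):+0/OX/XX/OO/.X
[OX/XX/OO/X.] O move#5: (3,1):+0/OX/XX/OO/XO*
[OX/XX/OO/XO] end (terminal +0, X#6); searched OX/.X/../.. to 5

O's best at [OX/.X/../..]: (2,1)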